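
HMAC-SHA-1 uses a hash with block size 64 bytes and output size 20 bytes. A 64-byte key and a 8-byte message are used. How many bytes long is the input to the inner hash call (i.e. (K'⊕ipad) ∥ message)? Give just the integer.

Key is 64 ≤ 64 bytes, zero-padded: |K'| = 64.
Inner input = (K'⊕ipad) ∥ m → 64 + 8 = 72 bytes.

72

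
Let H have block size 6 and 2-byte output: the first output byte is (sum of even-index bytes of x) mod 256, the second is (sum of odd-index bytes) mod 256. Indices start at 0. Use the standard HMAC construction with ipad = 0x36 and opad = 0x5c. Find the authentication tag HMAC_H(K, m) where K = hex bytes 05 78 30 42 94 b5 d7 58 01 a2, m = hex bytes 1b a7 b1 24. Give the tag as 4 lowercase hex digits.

8483

Key hex bytes 05 78 30 42 94 b5 d7 58 01 a2 is 10 bytes > B = 6, so hash it first: H(key) = a1 69, then zero-pad to 6 bytes: K' = a1 69 00 00 00 00.
K' ⊕ ipad = 97 5f 36 36 36 36.  K' ⊕ opad = fd 35 5c 5c 5c 5c.
Inner input = (K'⊕ipad) ∥ m = 97 5f 36 36 36 36 ∥ 1b a7 b1 24.
Inner hash: even-index sum = 463 mod 256 = 207; odd-index sum = 406 mod 256 = 150 → cf 96.
Outer input = (K'⊕opad) ∥ inner = fd 35 5c 5c 5c 5c ∥ cf 96.
Outer hash (tag): even-index sum = 644 mod 256 = 132; odd-index sum = 387 mod 256 = 131 → 84 83.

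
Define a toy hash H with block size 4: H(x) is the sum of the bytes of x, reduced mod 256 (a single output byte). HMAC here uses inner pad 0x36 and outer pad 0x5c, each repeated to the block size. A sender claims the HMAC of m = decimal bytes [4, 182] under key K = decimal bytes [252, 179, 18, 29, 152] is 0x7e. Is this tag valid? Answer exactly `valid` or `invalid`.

Key decimal bytes [252, 179, 18, 29, 152] = fc b3 12 1d 98 is 5 bytes > B = 4, so hash it first: H(key) = 76, then zero-pad to 4 bytes: K' = 76 00 00 00.
K' ⊕ ipad = 40 36 36 36; K' ⊕ opad = 2a 5c 5c 5c.
Inner hash: sum = 64+54+54+54+4+182 = 412; mod 256 = 156 → 9c.
Outer hash (recomputed tag): sum = 42+92+92+92+156 = 474; mod 256 = 218 → da.
Recomputed tag = da; claimed = 7e → mismatch.

invalid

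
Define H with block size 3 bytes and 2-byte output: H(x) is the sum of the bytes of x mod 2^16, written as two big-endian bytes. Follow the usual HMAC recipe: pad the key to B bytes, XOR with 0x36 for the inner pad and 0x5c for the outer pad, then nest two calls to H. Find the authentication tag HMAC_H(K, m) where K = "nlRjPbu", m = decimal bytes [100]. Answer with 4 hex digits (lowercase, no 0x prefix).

01f5

Key "nlRjPbu" = 6e 6c 52 6a 50 62 75 is 7 bytes > B = 3, so hash it first: H(key) = 02 bd, then zero-pad to 3 bytes: K' = 02 bd 00.
K' ⊕ ipad = 34 8b 36.  K' ⊕ opad = 5e e1 5c.
Inner input = (K'⊕ipad) ∥ m = 34 8b 36 ∥ 64.
Inner hash: sum = 52+139+54+100 = 345 → 01 59.
Outer input = (K'⊕opad) ∥ inner = 5e e1 5c ∥ 01 59.
Outer hash (tag): sum = 94+225+92+1+89 = 501 → 01 f5.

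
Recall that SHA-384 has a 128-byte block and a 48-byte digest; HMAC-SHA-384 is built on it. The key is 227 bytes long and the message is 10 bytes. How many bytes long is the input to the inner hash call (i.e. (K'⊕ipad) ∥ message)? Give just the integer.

138

Key is 227 > 128 bytes, so it is hashed to 48 bytes then zero-padded to 128: |K'| = 128.
Inner input = (K'⊕ipad) ∥ m → 128 + 10 = 138 bytes.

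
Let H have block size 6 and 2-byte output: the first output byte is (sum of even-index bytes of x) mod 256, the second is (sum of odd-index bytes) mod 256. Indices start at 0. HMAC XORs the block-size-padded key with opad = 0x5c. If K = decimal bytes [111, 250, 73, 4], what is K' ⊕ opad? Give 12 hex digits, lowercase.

Key decimal bytes [111, 250, 73, 4] = 6f fa 49 04 is 4 bytes ≤ B = 6; zero-pad to 6 bytes: K' = 6f fa 49 04 00 00.
XOR each byte with 0x5c: 6f⊕5c=33, fa⊕5c=a6, 49⊕5c=15, 04⊕5c=58, 00⊕5c=5c, 00⊕5c=5c.

33a615585c5c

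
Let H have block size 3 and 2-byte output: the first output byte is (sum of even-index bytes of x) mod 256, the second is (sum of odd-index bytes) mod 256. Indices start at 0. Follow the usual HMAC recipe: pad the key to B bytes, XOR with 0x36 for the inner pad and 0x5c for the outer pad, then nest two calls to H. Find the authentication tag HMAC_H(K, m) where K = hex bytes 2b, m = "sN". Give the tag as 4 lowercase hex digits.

7cfd

Key hex bytes 2b is 1 byte ≤ B = 3; zero-pad to 3 bytes: K' = 2b 00 00.
K' ⊕ ipad = 1d 36 36.  K' ⊕ opad = 77 5c 5c.
Inner input = (K'⊕ipad) ∥ m = 1d 36 36 ∥ 73 4e.
Inner hash: even-index sum = 161 mod 256 = 161; odd-index sum = 169 mod 256 = 169 → a1 a9.
Outer input = (K'⊕opad) ∥ inner = 77 5c 5c ∥ a1 a9.
Outer hash (tag): even-index sum = 380 mod 256 = 124; odd-index sum = 253 mod 256 = 253 → 7c fd.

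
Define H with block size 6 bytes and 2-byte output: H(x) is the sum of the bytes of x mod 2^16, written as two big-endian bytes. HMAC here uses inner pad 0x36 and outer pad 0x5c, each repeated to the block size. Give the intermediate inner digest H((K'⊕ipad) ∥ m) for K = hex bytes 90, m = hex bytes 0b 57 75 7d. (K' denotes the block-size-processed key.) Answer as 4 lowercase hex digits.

Key hex bytes 90 is 1 byte ≤ B = 6; zero-pad to 6 bytes: K' = 90 00 00 00 00 00.
K' ⊕ ipad = a6 36 36 36 36 36.
Inner input = a6 36 36 36 36 36 ∥ 0b 57 75 7d.
Inner hash: sum = 166+54+54+54+54+54+11+87+117+125 = 776 → 03 08.

0308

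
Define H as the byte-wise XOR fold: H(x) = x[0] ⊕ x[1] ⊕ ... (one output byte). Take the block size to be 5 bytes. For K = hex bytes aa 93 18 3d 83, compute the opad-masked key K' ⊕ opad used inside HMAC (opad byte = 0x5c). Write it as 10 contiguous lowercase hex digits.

f6cf4461df

Key hex bytes aa 93 18 3d 83 is exactly B = 5 bytes: K' = aa 93 18 3d 83.
XOR each byte with 0x5c: aa⊕5c=f6, 93⊕5c=cf, 18⊕5c=44, 3d⊕5c=61, 83⊕5c=df.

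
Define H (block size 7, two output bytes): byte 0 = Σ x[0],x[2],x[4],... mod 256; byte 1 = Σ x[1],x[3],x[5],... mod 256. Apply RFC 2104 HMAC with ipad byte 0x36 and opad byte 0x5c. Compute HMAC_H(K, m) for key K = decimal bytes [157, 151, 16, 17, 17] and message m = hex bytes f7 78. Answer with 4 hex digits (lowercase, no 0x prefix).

Key decimal bytes [157, 151, 16, 17, 17] = 9d 97 10 11 11 is 5 bytes ≤ B = 7; zero-pad to 7 bytes: K' = 9d 97 10 11 11 00 00.
K' ⊕ ipad = ab a1 26 27 27 36 36.  K' ⊕ opad = c1 cb 4c 4d 4d 5c 5c.
Inner input = (K'⊕ipad) ∥ m = ab a1 26 27 27 36 36 ∥ f7 78.
Inner hash: even-index sum = 422 mod 256 = 166; odd-index sum = 501 mod 256 = 245 → a6 f5.
Outer input = (K'⊕opad) ∥ inner = c1 cb 4c 4d 4d 5c 5c ∥ a6 f5.
Outer hash (tag): even-index sum = 683 mod 256 = 171; odd-index sum = 538 mod 256 = 26 → ab 1a.

ab1a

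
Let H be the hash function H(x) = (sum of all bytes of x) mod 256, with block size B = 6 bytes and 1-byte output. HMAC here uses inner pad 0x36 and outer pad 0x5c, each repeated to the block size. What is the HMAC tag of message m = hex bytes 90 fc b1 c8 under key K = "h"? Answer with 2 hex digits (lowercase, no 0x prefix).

71

Key "h" = 68 is 1 byte ≤ B = 6; zero-pad to 6 bytes: K' = 68 00 00 00 00 00.
K' ⊕ ipad = 5e 36 36 36 36 36.  K' ⊕ opad = 34 5c 5c 5c 5c 5c.
Inner input = (K'⊕ipad) ∥ m = 5e 36 36 36 36 36 ∥ 90 fc b1 c8.
Inner hash: sum = 94+54+54+54+54+54+144+252+177+200 = 1137; mod 256 = 113 → 71.
Outer input = (K'⊕opad) ∥ inner = 34 5c 5c 5c 5c 5c ∥ 71.
Outer hash (tag): sum = 52+92+92+92+92+92+113 = 625; mod 256 = 113 → 71.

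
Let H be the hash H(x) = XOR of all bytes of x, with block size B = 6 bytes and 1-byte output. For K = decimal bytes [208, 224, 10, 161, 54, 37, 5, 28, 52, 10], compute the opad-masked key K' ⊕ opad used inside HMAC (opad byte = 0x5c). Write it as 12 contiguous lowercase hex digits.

f35c5c5c5c5c

Key decimal bytes [208, 224, 10, 161, 54, 37, 5, 28, 52, 10] = d0 e0 0a a1 36 25 05 1c 34 0a is 10 bytes > B = 6, so hash it first: H(key) = af, then zero-pad to 6 bytes: K' = af 00 00 00 00 00.
XOR each byte with 0x5c: af⊕5c=f3, 00⊕5c=5c, 00⊕5c=5c, 00⊕5c=5c, 00⊕5c=5c, 00⊕5c=5c.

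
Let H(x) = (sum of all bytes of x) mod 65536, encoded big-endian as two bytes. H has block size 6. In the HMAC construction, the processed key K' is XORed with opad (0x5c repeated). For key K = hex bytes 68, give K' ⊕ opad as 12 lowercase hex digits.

345c5c5c5c5c

Key hex bytes 68 is 1 byte ≤ B = 6; zero-pad to 6 bytes: K' = 68 00 00 00 00 00.
XOR each byte with 0x5c: 68⊕5c=34, 00⊕5c=5c, 00⊕5c=5c, 00⊕5c=5c, 00⊕5c=5c, 00⊕5c=5c.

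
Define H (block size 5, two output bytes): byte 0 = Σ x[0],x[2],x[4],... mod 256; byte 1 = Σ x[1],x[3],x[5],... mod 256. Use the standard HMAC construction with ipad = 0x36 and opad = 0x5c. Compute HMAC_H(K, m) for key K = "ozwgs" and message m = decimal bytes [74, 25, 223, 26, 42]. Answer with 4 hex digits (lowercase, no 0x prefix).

Key "ozwgs" = 6f 7a 77 67 73 is exactly B = 5 bytes: K' = 6f 7a 77 67 73.
K' ⊕ ipad = 59 4c 41 51 45.  K' ⊕ opad = 33 26 2b 3b 2f.
Inner input = (K'⊕ipad) ∥ m = 59 4c 41 51 45 ∥ 4a 19 df 1a 2a.
Inner hash: even-index sum = 274 mod 256 = 18; odd-index sum = 496 mod 256 = 240 → 12 f0.
Outer input = (K'⊕opad) ∥ inner = 33 26 2b 3b 2f ∥ 12 f0.
Outer hash (tag): even-index sum = 381 mod 256 = 125; odd-index sum = 115 mod 256 = 115 → 7d 73.

7d73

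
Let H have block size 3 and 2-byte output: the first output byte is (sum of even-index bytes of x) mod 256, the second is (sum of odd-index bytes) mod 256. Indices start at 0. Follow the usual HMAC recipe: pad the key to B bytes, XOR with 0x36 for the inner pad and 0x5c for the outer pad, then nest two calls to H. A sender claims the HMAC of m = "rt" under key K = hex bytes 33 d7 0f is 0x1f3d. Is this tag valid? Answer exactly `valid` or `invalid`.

invalid

Key hex bytes 33 d7 0f is exactly B = 3 bytes: K' = 33 d7 0f.
K' ⊕ ipad = 05 e1 39; K' ⊕ opad = 6f 8b 53.
Inner hash: even-index sum = 178 mod 256 = 178; odd-index sum = 339 mod 256 = 83 → b2 53.
Outer hash (recomputed tag): even-index sum = 277 mod 256 = 21; odd-index sum = 317 mod 256 = 61 → 15 3d.
Recomputed tag = 153d; claimed = 1f3d → mismatch.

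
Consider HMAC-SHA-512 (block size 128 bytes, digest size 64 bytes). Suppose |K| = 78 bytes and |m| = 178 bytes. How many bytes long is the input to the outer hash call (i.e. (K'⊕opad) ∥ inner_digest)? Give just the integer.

Key is 78 ≤ 128 bytes, zero-padded: |K'| = 128.
Outer input = (K'⊕opad) ∥ H(inner) → 128 + 64 = 192 bytes.

192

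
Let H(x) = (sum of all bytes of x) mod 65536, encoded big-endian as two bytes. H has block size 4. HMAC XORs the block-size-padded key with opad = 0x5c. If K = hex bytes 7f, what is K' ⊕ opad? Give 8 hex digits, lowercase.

Key hex bytes 7f is 1 byte ≤ B = 4; zero-pad to 4 bytes: K' = 7f 00 00 00.
XOR each byte with 0x5c: 7f⊕5c=23, 00⊕5c=5c, 00⊕5c=5c, 00⊕5c=5c.

235c5c5c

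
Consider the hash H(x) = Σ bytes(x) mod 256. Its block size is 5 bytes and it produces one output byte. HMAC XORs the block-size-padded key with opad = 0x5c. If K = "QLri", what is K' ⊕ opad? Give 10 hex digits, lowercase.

Key "QLri" = 51 4c 72 69 is 4 bytes ≤ B = 5; zero-pad to 5 bytes: K' = 51 4c 72 69 00.
XOR each byte with 0x5c: 51⊕5c=0d, 4c⊕5c=10, 72⊕5c=2e, 69⊕5c=35, 00⊕5c=5c.

0d102e355c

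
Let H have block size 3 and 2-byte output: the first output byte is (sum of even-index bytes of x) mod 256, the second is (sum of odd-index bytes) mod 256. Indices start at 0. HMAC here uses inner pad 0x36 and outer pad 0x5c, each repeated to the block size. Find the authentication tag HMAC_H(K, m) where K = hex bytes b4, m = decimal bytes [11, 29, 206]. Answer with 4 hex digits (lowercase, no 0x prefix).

5331

Key hex bytes b4 is 1 byte ≤ B = 3; zero-pad to 3 bytes: K' = b4 00 00.
K' ⊕ ipad = 82 36 36.  K' ⊕ opad = e8 5c 5c.
Inner input = (K'⊕ipad) ∥ m = 82 36 36 ∥ 0b 1d ce.
Inner hash: even-index sum = 213 mod 256 = 213; odd-index sum = 271 mod 256 = 15 → d5 0f.
Outer input = (K'⊕opad) ∥ inner = e8 5c 5c ∥ d5 0f.
Outer hash (tag): even-index sum = 339 mod 256 = 83; odd-index sum = 305 mod 256 = 49 → 53 31.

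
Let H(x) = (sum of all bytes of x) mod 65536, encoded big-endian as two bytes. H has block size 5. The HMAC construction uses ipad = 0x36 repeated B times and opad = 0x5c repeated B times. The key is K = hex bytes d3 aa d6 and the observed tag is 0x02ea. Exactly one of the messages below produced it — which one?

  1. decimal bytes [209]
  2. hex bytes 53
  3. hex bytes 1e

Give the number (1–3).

Key hex bytes d3 aa d6 is 3 bytes ≤ B = 5; zero-pad to 5 bytes: K' = d3 aa d6 00 00.
K' ⊕ ipad = e5 9c e0 36 36; K' ⊕ opad = 8f f6 8a 5c 5c.
m1: inner = H(e5 9c e0 36 36 d1) = 03 9e; tag = H(8f f6 8a 5c 5c 03 9e) = 0368
m2: inner = H(e5 9c e0 36 36 53) = 03 20; tag = H(8f f6 8a 5c 5c 03 20) = 02ea ← matches
m3: inner = H(e5 9c e0 36 36 1e) = 02 eb; tag = H(8f f6 8a 5c 5c 02 eb) = 03b4

2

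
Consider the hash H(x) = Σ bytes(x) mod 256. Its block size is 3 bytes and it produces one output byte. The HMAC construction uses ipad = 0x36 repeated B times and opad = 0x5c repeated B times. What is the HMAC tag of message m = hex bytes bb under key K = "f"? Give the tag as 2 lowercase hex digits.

Key "f" = 66 is 1 byte ≤ B = 3; zero-pad to 3 bytes: K' = 66 00 00.
K' ⊕ ipad = 50 36 36.  K' ⊕ opad = 3a 5c 5c.
Inner input = (K'⊕ipad) ∥ m = 50 36 36 ∥ bb.
Inner hash: sum = 80+54+54+187 = 375; mod 256 = 119 → 77.
Outer input = (K'⊕opad) ∥ inner = 3a 5c 5c ∥ 77.
Outer hash (tag): sum = 58+92+92+119 = 361; mod 256 = 105 → 69.

69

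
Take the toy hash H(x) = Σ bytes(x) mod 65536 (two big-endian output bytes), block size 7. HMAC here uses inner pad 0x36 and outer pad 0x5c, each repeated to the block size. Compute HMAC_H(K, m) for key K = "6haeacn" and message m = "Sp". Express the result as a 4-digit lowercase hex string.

0293

Key "6haeacn" = 36 68 61 65 61 63 6e is exactly B = 7 bytes: K' = 36 68 61 65 61 63 6e.
K' ⊕ ipad = 00 5e 57 53 57 55 58.  K' ⊕ opad = 6a 34 3d 39 3d 3f 32.
Inner input = (K'⊕ipad) ∥ m = 00 5e 57 53 57 55 58 ∥ 53 70.
Inner hash: sum = 0+94+87+83+87+85+88+83+112 = 719 → 02 cf.
Outer input = (K'⊕opad) ∥ inner = 6a 34 3d 39 3d 3f 32 ∥ 02 cf.
Outer hash (tag): sum = 106+52+61+57+61+63+50+2+207 = 659 → 02 93.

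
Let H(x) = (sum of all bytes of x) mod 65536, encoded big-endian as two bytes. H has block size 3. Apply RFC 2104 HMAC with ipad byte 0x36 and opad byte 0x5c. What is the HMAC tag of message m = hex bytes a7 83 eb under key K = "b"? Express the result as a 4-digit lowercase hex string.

01cd

Key "b" = 62 is 1 byte ≤ B = 3; zero-pad to 3 bytes: K' = 62 00 00.
K' ⊕ ipad = 54 36 36.  K' ⊕ opad = 3e 5c 5c.
Inner input = (K'⊕ipad) ∥ m = 54 36 36 ∥ a7 83 eb.
Inner hash: sum = 84+54+54+167+131+235 = 725 → 02 d5.
Outer input = (K'⊕opad) ∥ inner = 3e 5c 5c ∥ 02 d5.
Outer hash (tag): sum = 62+92+92+2+213 = 461 → 01 cd.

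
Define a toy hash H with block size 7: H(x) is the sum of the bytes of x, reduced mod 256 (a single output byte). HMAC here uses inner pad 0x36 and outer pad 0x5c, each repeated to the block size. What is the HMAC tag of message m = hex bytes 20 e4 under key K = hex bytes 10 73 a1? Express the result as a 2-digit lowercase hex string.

c6

Key hex bytes 10 73 a1 is 3 bytes ≤ B = 7; zero-pad to 7 bytes: K' = 10 73 a1 00 00 00 00.
K' ⊕ ipad = 26 45 97 36 36 36 36.  K' ⊕ opad = 4c 2f fd 5c 5c 5c 5c.
Inner input = (K'⊕ipad) ∥ m = 26 45 97 36 36 36 36 ∥ 20 e4.
Inner hash: sum = 38+69+151+54+54+54+54+32+228 = 734; mod 256 = 222 → de.
Outer input = (K'⊕opad) ∥ inner = 4c 2f fd 5c 5c 5c 5c ∥ de.
Outer hash (tag): sum = 76+47+253+92+92+92+92+222 = 966; mod 256 = 198 → c6.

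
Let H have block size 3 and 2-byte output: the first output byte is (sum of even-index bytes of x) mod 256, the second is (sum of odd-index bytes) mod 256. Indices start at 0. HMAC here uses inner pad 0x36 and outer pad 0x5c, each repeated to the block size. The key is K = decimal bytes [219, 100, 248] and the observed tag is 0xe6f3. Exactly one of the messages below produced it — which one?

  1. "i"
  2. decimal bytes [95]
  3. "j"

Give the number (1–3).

1

Key decimal bytes [219, 100, 248] = db 64 f8 is exactly B = 3 bytes: K' = db 64 f8.
K' ⊕ ipad = ed 52 ce; K' ⊕ opad = 87 38 a4.
m1: inner = H(ed 52 ce 69) = bb bb; tag = H(87 38 a4 bb bb) = e6f3 ← matches
m2: inner = H(ed 52 ce 5f) = bb b1; tag = H(87 38 a4 bb b1) = dcf3
m3: inner = H(ed 52 ce 6a) = bb bc; tag = H(87 38 a4 bb bc) = e7f3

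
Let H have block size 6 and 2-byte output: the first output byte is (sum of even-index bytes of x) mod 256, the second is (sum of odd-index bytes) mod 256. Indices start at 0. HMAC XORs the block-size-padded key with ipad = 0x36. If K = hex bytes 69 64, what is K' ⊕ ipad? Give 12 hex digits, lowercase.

Key hex bytes 69 64 is 2 bytes ≤ B = 6; zero-pad to 6 bytes: K' = 69 64 00 00 00 00.
XOR each byte with 0x36: 69⊕36=5f, 64⊕36=52, 00⊕36=36, 00⊕36=36, 00⊕36=36, 00⊕36=36.

5f5236363636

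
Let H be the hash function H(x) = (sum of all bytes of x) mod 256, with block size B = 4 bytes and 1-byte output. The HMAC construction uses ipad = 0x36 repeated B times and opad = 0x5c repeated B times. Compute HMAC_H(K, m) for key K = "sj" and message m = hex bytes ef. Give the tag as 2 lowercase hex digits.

Key "sj" = 73 6a is 2 bytes ≤ B = 4; zero-pad to 4 bytes: K' = 73 6a 00 00.
K' ⊕ ipad = 45 5c 36 36.  K' ⊕ opad = 2f 36 5c 5c.
Inner input = (K'⊕ipad) ∥ m = 45 5c 36 36 ∥ ef.
Inner hash: sum = 69+92+54+54+239 = 508; mod 256 = 252 → fc.
Outer input = (K'⊕opad) ∥ inner = 2f 36 5c 5c ∥ fc.
Outer hash (tag): sum = 47+54+92+92+252 = 537; mod 256 = 25 → 19.

19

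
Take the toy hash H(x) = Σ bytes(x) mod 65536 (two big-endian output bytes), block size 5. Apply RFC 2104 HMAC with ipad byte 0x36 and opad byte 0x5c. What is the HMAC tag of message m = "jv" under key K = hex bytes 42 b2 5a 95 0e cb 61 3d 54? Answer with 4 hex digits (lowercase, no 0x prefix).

02b6

Key hex bytes 42 b2 5a 95 0e cb 61 3d 54 is 9 bytes > B = 5, so hash it first: H(key) = 03 ae, then zero-pad to 5 bytes: K' = 03 ae 00 00 00.
K' ⊕ ipad = 35 98 36 36 36.  K' ⊕ opad = 5f f2 5c 5c 5c.
Inner input = (K'⊕ipad) ∥ m = 35 98 36 36 36 ∥ 6a 76.
Inner hash: sum = 53+152+54+54+54+106+118 = 591 → 02 4f.
Outer input = (K'⊕opad) ∥ inner = 5f f2 5c 5c 5c ∥ 02 4f.
Outer hash (tag): sum = 95+242+92+92+92+2+79 = 694 → 02 b6.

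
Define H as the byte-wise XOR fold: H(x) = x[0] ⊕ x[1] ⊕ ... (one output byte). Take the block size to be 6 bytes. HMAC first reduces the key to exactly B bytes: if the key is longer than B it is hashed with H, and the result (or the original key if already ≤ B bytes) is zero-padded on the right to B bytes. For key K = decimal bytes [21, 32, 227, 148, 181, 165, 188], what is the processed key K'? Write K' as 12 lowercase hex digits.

ee0000000000

|K| = 7 > B = 6, so first hash the key.
H(K): XOR 15⊕20⊕e3⊕94⊕b5⊕a5⊕bc = ee.
Zero-pad H(K) = ee to 6 bytes: K' = ee 00 00 00 00 00.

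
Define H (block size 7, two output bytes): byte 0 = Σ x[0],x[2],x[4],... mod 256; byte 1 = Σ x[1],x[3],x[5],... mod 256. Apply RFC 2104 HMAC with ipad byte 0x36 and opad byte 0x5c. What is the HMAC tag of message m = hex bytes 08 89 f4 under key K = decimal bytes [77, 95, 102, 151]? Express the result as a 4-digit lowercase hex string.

Key decimal bytes [77, 95, 102, 151] = 4d 5f 66 97 is 4 bytes ≤ B = 7; zero-pad to 7 bytes: K' = 4d 5f 66 97 00 00 00.
K' ⊕ ipad = 7b 69 50 a1 36 36 36.  K' ⊕ opad = 11 03 3a cb 5c 5c 5c.
Inner input = (K'⊕ipad) ∥ m = 7b 69 50 a1 36 36 36 ∥ 08 89 f4.
Inner hash: even-index sum = 448 mod 256 = 192; odd-index sum = 572 mod 256 = 60 → c0 3c.
Outer input = (K'⊕opad) ∥ inner = 11 03 3a cb 5c 5c 5c ∥ c0 3c.
Outer hash (tag): even-index sum = 319 mod 256 = 63; odd-index sum = 490 mod 256 = 234 → 3f ea.

3fea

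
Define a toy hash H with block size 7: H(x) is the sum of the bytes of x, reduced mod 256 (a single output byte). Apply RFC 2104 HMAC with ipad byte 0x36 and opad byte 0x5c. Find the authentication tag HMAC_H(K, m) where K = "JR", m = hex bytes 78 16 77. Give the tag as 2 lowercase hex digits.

Key "JR" = 4a 52 is 2 bytes ≤ B = 7; zero-pad to 7 bytes: K' = 4a 52 00 00 00 00 00.
K' ⊕ ipad = 7c 64 36 36 36 36 36.  K' ⊕ opad = 16 0e 5c 5c 5c 5c 5c.
Inner input = (K'⊕ipad) ∥ m = 7c 64 36 36 36 36 36 ∥ 78 16 77.
Inner hash: sum = 124+100+54+54+54+54+54+120+22+119 = 755; mod 256 = 243 → f3.
Outer input = (K'⊕opad) ∥ inner = 16 0e 5c 5c 5c 5c 5c ∥ f3.
Outer hash (tag): sum = 22+14+92+92+92+92+92+243 = 739; mod 256 = 227 → e3.

e3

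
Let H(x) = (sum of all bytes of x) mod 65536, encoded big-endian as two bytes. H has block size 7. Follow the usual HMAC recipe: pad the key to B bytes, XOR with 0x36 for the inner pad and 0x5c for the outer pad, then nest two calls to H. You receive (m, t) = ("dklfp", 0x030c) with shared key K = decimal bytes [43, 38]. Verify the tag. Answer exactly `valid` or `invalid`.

Key decimal bytes [43, 38] = 2b 26 is 2 bytes ≤ B = 7; zero-pad to 7 bytes: K' = 2b 26 00 00 00 00 00.
K' ⊕ ipad = 1d 10 36 36 36 36 36; K' ⊕ opad = 77 7a 5c 5c 5c 5c 5c.
Inner hash: sum = 29+16+54+54+54+54+54+100+107+108+102+112 = 844 → 03 4c.
Outer hash (recomputed tag): sum = 119+122+92+92+92+92+92+3+76 = 780 → 03 0c.
Recomputed tag = 030c; claimed = 030c → match.

valid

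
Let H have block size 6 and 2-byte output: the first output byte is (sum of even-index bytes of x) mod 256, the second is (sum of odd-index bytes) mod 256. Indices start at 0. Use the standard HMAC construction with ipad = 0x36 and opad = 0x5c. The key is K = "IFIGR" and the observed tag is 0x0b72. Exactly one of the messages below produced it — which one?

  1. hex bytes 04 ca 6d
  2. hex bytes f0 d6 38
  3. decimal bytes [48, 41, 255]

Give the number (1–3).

Key "IFIGR" = 49 46 49 47 52 is 5 bytes ≤ B = 6; zero-pad to 6 bytes: K' = 49 46 49 47 52 00.
K' ⊕ ipad = 7f 70 7f 71 64 36; K' ⊕ opad = 15 1a 15 1b 0e 5c.
m1: inner = H(7f 70 7f 71 64 36 04 ca 6d) = d3 e1; tag = H(15 1a 15 1b 0e 5c d3 e1) = 0b72 ← matches
m2: inner = H(7f 70 7f 71 64 36 f0 d6 38) = 8a ed; tag = H(15 1a 15 1b 0e 5c 8a ed) = c27e
m3: inner = H(7f 70 7f 71 64 36 30 29 ff) = 91 40; tag = H(15 1a 15 1b 0e 5c 91 40) = c9d1

1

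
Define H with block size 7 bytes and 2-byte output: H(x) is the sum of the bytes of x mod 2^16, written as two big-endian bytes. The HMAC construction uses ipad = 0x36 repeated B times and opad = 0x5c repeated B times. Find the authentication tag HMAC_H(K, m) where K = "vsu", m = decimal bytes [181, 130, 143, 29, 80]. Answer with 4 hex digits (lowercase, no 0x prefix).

Key "vsu" = 76 73 75 is 3 bytes ≤ B = 7; zero-pad to 7 bytes: K' = 76 73 75 00 00 00 00.
K' ⊕ ipad = 40 45 43 36 36 36 36.  K' ⊕ opad = 2a 2f 29 5c 5c 5c 5c.
Inner input = (K'⊕ipad) ∥ m = 40 45 43 36 36 36 36 ∥ b5 82 8f 1d 50.
Inner hash: sum = 64+69+67+54+54+54+54+181+130+143+29+80 = 979 → 03 d3.
Outer input = (K'⊕opad) ∥ inner = 2a 2f 29 5c 5c 5c 5c ∥ 03 d3.
Outer hash (tag): sum = 42+47+41+92+92+92+92+3+211 = 712 → 02 c8.

02c8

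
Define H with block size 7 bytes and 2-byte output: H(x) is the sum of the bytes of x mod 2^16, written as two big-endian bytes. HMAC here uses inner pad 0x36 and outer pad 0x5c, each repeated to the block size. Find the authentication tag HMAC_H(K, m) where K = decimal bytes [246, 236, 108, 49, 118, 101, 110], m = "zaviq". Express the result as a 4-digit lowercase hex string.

02a2

Key decimal bytes [246, 236, 108, 49, 118, 101, 110] = f6 ec 6c 31 76 65 6e is exactly B = 7 bytes: K' = f6 ec 6c 31 76 65 6e.
K' ⊕ ipad = c0 da 5a 07 40 53 58.  K' ⊕ opad = aa b0 30 6d 2a 39 32.
Inner input = (K'⊕ipad) ∥ m = c0 da 5a 07 40 53 58 ∥ 7a 61 76 69 71.
Inner hash: sum = 192+218+90+7+64+83+88+122+97+118+105+113 = 1297 → 05 11.
Outer input = (K'⊕opad) ∥ inner = aa b0 30 6d 2a 39 32 ∥ 05 11.
Outer hash (tag): sum = 170+176+48+109+42+57+50+5+17 = 674 → 02 a2.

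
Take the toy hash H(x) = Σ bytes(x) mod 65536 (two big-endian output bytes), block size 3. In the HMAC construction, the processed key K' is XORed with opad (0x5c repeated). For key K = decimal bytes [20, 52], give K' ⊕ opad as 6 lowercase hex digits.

Key decimal bytes [20, 52] = 14 34 is 2 bytes ≤ B = 3; zero-pad to 3 bytes: K' = 14 34 00.
XOR each byte with 0x5c: 14⊕5c=48, 34⊕5c=68, 00⊕5c=5c.

48685c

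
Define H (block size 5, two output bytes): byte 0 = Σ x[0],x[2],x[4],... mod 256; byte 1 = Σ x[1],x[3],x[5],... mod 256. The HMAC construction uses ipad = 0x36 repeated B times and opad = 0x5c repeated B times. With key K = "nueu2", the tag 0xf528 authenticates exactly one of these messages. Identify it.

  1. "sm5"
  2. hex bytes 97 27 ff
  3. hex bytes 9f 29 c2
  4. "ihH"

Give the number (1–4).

Key "nueu2" = 6e 75 65 75 32 is exactly B = 5 bytes: K' = 6e 75 65 75 32.
K' ⊕ ipad = 58 43 53 43 04; K' ⊕ opad = 32 29 39 29 6e.
m1: inner = H(58 43 53 43 04 73 6d 35) = 1c 2e; tag = H(32 29 39 29 6e 1c 2e) = 076e
m2: inner = H(58 43 53 43 04 97 27 ff) = d6 1c; tag = H(32 29 39 29 6e d6 1c) = f528 ← matches
m3: inner = H(58 43 53 43 04 9f 29 c2) = d8 e7; tag = H(32 29 39 29 6e d8 e7) = c02a
m4: inner = H(58 43 53 43 04 69 68 48) = 17 37; tag = H(32 29 39 29 6e 17 37) = 1069

2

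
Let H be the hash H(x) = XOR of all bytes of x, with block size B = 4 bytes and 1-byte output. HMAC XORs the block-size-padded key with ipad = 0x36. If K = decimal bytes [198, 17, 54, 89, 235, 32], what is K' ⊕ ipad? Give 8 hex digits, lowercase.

45363636

Key decimal bytes [198, 17, 54, 89, 235, 32] = c6 11 36 59 eb 20 is 6 bytes > B = 4, so hash it first: H(key) = 73, then zero-pad to 4 bytes: K' = 73 00 00 00.
XOR each byte with 0x36: 73⊕36=45, 00⊕36=36, 00⊕36=36, 00⊕36=36.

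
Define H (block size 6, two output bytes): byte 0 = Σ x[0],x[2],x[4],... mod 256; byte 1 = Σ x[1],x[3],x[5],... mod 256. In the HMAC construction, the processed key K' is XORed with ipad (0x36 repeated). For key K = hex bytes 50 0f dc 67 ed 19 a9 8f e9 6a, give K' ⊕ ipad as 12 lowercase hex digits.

Key hex bytes 50 0f dc 67 ed 19 a9 8f e9 6a is 10 bytes > B = 6, so hash it first: H(key) = ab 88, then zero-pad to 6 bytes: K' = ab 88 00 00 00 00.
XOR each byte with 0x36: ab⊕36=9d, 88⊕36=be, 00⊕36=36, 00⊕36=36, 00⊕36=36, 00⊕36=36.

9dbe36363636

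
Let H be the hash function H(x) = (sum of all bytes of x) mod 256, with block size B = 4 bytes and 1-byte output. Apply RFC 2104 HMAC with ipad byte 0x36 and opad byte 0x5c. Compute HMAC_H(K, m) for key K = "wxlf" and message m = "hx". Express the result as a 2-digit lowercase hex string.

Key "wxlf" = 77 78 6c 66 is exactly B = 4 bytes: K' = 77 78 6c 66.
K' ⊕ ipad = 41 4e 5a 50.  K' ⊕ opad = 2b 24 30 3a.
Inner input = (K'⊕ipad) ∥ m = 41 4e 5a 50 ∥ 68 78.
Inner hash: sum = 65+78+90+80+104+120 = 537; mod 256 = 25 → 19.
Outer input = (K'⊕opad) ∥ inner = 2b 24 30 3a ∥ 19.
Outer hash (tag): sum = 43+36+48+58+25 = 210 → d2.

d2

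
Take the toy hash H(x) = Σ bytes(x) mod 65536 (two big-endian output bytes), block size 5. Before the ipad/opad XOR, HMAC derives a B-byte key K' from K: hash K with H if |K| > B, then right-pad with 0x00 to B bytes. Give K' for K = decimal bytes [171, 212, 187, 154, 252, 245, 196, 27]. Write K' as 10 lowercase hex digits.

05a4000000

|K| = 8 > B = 5, so first hash the key.
H(K): sum = 171+212+187+154+252+245+196+27 = 1444 → 05 a4.
Zero-pad H(K) = 05 a4 to 5 bytes: K' = 05 a4 00 00 00.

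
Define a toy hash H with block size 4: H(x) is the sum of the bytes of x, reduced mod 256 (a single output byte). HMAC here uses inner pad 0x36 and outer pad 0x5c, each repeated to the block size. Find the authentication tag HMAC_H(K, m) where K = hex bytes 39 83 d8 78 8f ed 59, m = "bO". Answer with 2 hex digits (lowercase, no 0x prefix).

fb

Key hex bytes 39 83 d8 78 8f ed 59 is 7 bytes > B = 4, so hash it first: H(key) = e1, then zero-pad to 4 bytes: K' = e1 00 00 00.
K' ⊕ ipad = d7 36 36 36.  K' ⊕ opad = bd 5c 5c 5c.
Inner input = (K'⊕ipad) ∥ m = d7 36 36 36 ∥ 62 4f.
Inner hash: sum = 215+54+54+54+98+79 = 554; mod 256 = 42 → 2a.
Outer input = (K'⊕opad) ∥ inner = bd 5c 5c 5c ∥ 2a.
Outer hash (tag): sum = 189+92+92+92+42 = 507; mod 256 = 251 → fb.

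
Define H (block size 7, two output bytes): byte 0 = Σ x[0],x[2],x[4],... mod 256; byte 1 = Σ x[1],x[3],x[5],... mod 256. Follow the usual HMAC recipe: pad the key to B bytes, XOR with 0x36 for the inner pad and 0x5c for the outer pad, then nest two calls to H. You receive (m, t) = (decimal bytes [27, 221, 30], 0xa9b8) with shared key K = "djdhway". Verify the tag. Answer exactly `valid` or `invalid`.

invalid

Key "djdhway" = 64 6a 64 68 77 61 79 is exactly B = 7 bytes: K' = 64 6a 64 68 77 61 79.
K' ⊕ ipad = 52 5c 52 5e 41 57 4f; K' ⊕ opad = 38 36 38 34 2b 3d 25.
Inner hash: even-index sum = 529 mod 256 = 17; odd-index sum = 330 mod 256 = 74 → 11 4a.
Outer hash (recomputed tag): even-index sum = 266 mod 256 = 10; odd-index sum = 184 mod 256 = 184 → 0a b8.
Recomputed tag = 0ab8; claimed = a9b8 → mismatch.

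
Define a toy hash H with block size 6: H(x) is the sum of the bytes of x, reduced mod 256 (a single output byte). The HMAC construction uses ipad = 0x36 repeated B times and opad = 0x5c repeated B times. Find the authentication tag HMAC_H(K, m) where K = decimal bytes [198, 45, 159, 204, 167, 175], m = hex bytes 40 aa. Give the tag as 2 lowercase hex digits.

Key decimal bytes [198, 45, 159, 204, 167, 175] = c6 2d 9f cc a7 af is exactly B = 6 bytes: K' = c6 2d 9f cc a7 af.
K' ⊕ ipad = f0 1b a9 fa 91 99.  K' ⊕ opad = 9a 71 c3 90 fb f3.
Inner input = (K'⊕ipad) ∥ m = f0 1b a9 fa 91 99 ∥ 40 aa.
Inner hash: sum = 240+27+169+250+145+153+64+170 = 1218; mod 256 = 194 → c2.
Outer input = (K'⊕opad) ∥ inner = 9a 71 c3 90 fb f3 ∥ c2.
Outer hash (tag): sum = 154+113+195+144+251+243+194 = 1294; mod 256 = 14 → 0e.

0e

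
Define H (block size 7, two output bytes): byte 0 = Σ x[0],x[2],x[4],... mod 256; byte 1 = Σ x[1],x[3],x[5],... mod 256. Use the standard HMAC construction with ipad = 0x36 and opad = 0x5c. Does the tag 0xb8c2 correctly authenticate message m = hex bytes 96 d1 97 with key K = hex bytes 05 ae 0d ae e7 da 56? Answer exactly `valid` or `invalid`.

invalid

Key hex bytes 05 ae 0d ae e7 da 56 is exactly B = 7 bytes: K' = 05 ae 0d ae e7 da 56.
K' ⊕ ipad = 33 98 3b 98 d1 ec 60; K' ⊕ opad = 59 f2 51 f2 bb 86 0a.
Inner hash: even-index sum = 624 mod 256 = 112; odd-index sum = 841 mod 256 = 73 → 70 49.
Outer hash (recomputed tag): even-index sum = 440 mod 256 = 184; odd-index sum = 730 mod 256 = 218 → b8 da.
Recomputed tag = b8da; claimed = b8c2 → mismatch.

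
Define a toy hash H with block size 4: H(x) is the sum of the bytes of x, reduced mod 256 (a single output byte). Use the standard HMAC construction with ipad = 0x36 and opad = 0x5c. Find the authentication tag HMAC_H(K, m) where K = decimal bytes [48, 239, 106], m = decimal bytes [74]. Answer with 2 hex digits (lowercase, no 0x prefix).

6c

Key decimal bytes [48, 239, 106] = 30 ef 6a is 3 bytes ≤ B = 4; zero-pad to 4 bytes: K' = 30 ef 6a 00.
K' ⊕ ipad = 06 d9 5c 36.  K' ⊕ opad = 6c b3 36 5c.
Inner input = (K'⊕ipad) ∥ m = 06 d9 5c 36 ∥ 4a.
Inner hash: sum = 6+217+92+54+74 = 443; mod 256 = 187 → bb.
Outer input = (K'⊕opad) ∥ inner = 6c b3 36 5c ∥ bb.
Outer hash (tag): sum = 108+179+54+92+187 = 620; mod 256 = 108 → 6c.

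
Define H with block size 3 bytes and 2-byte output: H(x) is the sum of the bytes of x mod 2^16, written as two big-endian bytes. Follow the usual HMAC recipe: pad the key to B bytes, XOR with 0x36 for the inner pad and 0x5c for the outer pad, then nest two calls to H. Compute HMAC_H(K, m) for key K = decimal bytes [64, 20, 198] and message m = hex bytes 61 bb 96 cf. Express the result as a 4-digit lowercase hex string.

010b

Key decimal bytes [64, 20, 198] = 40 14 c6 is exactly B = 3 bytes: K' = 40 14 c6.
K' ⊕ ipad = 76 22 f0.  K' ⊕ opad = 1c 48 9a.
Inner input = (K'⊕ipad) ∥ m = 76 22 f0 ∥ 61 bb 96 cf.
Inner hash: sum = 118+34+240+97+187+150+207 = 1033 → 04 09.
Outer input = (K'⊕opad) ∥ inner = 1c 48 9a ∥ 04 09.
Outer hash (tag): sum = 28+72+154+4+9 = 267 → 01 0b.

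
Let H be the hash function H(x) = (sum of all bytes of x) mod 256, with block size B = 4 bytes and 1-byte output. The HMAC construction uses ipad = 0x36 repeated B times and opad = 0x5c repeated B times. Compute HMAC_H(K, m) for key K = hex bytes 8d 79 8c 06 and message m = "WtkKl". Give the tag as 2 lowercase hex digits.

01

Key hex bytes 8d 79 8c 06 is exactly B = 4 bytes: K' = 8d 79 8c 06.
K' ⊕ ipad = bb 4f ba 30.  K' ⊕ opad = d1 25 d0 5a.
Inner input = (K'⊕ipad) ∥ m = bb 4f ba 30 ∥ 57 74 6b 4b 6c.
Inner hash: sum = 187+79+186+48+87+116+107+75+108 = 993; mod 256 = 225 → e1.
Outer input = (K'⊕opad) ∥ inner = d1 25 d0 5a ∥ e1.
Outer hash (tag): sum = 209+37+208+90+225 = 769; mod 256 = 1 → 01.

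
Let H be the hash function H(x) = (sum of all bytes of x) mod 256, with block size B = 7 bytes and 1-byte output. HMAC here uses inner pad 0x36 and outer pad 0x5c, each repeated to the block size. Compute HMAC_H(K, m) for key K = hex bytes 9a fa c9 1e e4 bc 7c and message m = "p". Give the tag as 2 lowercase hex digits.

Key hex bytes 9a fa c9 1e e4 bc 7c is exactly B = 7 bytes: K' = 9a fa c9 1e e4 bc 7c.
K' ⊕ ipad = ac cc ff 28 d2 8a 4a.  K' ⊕ opad = c6 a6 95 42 b8 e0 20.
Inner input = (K'⊕ipad) ∥ m = ac cc ff 28 d2 8a 4a ∥ 70.
Inner hash: sum = 172+204+255+40+210+138+74+112 = 1205; mod 256 = 181 → b5.
Outer input = (K'⊕opad) ∥ inner = c6 a6 95 42 b8 e0 20 ∥ b5.
Outer hash (tag): sum = 198+166+149+66+184+224+32+181 = 1200; mod 256 = 176 → b0.

b0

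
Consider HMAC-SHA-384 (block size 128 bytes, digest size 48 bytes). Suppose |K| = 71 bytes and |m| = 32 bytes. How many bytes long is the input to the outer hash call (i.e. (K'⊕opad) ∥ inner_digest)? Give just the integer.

176

Key is 71 ≤ 128 bytes, zero-padded: |K'| = 128.
Outer input = (K'⊕opad) ∥ H(inner) → 128 + 48 = 176 bytes.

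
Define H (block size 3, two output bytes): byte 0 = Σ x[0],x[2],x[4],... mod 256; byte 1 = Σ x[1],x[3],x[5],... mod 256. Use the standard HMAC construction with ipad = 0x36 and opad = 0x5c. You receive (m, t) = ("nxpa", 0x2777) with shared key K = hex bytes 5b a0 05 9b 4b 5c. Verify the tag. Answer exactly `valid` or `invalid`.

invalid

Key hex bytes 5b a0 05 9b 4b 5c is 6 bytes > B = 3, so hash it first: H(key) = ab 97, then zero-pad to 3 bytes: K' = ab 97 00.
K' ⊕ ipad = 9d a1 36; K' ⊕ opad = f7 cb 5c.
Inner hash: even-index sum = 428 mod 256 = 172; odd-index sum = 383 mod 256 = 127 → ac 7f.
Outer hash (recomputed tag): even-index sum = 466 mod 256 = 210; odd-index sum = 375 mod 256 = 119 → d2 77.
Recomputed tag = d277; claimed = 2777 → mismatch.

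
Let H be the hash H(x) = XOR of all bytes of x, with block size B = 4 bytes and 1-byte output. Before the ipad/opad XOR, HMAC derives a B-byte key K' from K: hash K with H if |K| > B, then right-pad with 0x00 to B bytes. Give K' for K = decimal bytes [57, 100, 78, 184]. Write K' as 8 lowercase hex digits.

Key decimal bytes [57, 100, 78, 184] = 39 64 4e b8 is exactly B = 4 bytes: K' = 39 64 4e b8.

39644eb8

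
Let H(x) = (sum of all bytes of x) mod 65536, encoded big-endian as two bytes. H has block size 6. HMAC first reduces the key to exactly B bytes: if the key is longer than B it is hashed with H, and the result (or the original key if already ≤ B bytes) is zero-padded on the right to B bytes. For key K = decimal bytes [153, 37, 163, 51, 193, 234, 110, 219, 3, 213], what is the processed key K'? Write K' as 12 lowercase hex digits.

|K| = 10 > B = 6, so first hash the key.
H(K): sum = 153+37+163+51+193+234+110+219+3+213 = 1376 → 05 60.
Zero-pad H(K) = 05 60 to 6 bytes: K' = 05 60 00 00 00 00.

056000000000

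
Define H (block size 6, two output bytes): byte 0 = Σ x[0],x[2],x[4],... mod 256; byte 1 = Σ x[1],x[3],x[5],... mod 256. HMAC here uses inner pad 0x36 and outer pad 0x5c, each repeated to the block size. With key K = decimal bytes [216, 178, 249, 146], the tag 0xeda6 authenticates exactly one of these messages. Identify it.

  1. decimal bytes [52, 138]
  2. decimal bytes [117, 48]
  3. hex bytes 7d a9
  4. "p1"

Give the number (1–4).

Key decimal bytes [216, 178, 249, 146] = d8 b2 f9 92 is 4 bytes ≤ B = 6; zero-pad to 6 bytes: K' = d8 b2 f9 92 00 00.
K' ⊕ ipad = ee 84 cf a4 36 36; K' ⊕ opad = 84 ee a5 ce 5c 5c.
m1: inner = H(ee 84 cf a4 36 36 34 8a) = 27 e8; tag = H(84 ee a5 ce 5c 5c 27 e8) = ac00
m2: inner = H(ee 84 cf a4 36 36 75 30) = 68 8e; tag = H(84 ee a5 ce 5c 5c 68 8e) = eda6 ← matches
m3: inner = H(ee 84 cf a4 36 36 7d a9) = 70 07; tag = H(84 ee a5 ce 5c 5c 70 07) = f51f
m4: inner = H(ee 84 cf a4 36 36 70 31) = 63 8f; tag = H(84 ee a5 ce 5c 5c 63 8f) = e8a7

2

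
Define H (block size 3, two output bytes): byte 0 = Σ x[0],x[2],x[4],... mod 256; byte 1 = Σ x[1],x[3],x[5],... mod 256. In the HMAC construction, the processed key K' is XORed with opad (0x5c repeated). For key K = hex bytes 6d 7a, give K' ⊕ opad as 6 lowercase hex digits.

Key hex bytes 6d 7a is 2 bytes ≤ B = 3; zero-pad to 3 bytes: K' = 6d 7a 00.
XOR each byte with 0x5c: 6d⊕5c=31, 7a⊕5c=26, 00⊕5c=5c.

31265c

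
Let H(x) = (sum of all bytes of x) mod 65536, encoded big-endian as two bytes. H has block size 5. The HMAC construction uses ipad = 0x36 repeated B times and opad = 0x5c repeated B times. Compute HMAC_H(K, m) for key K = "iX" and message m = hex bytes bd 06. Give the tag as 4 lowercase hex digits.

Key "iX" = 69 58 is 2 bytes ≤ B = 5; zero-pad to 5 bytes: K' = 69 58 00 00 00.
K' ⊕ ipad = 5f 6e 36 36 36.  K' ⊕ opad = 35 04 5c 5c 5c.
Inner input = (K'⊕ipad) ∥ m = 5f 6e 36 36 36 ∥ bd 06.
Inner hash: sum = 95+110+54+54+54+189+6 = 562 → 02 32.
Outer input = (K'⊕opad) ∥ inner = 35 04 5c 5c 5c ∥ 02 32.
Outer hash (tag): sum = 53+4+92+92+92+2+50 = 385 → 01 81.

0181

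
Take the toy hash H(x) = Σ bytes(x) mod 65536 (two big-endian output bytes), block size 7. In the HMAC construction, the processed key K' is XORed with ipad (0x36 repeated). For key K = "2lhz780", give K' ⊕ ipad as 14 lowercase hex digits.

Key "2lhz780" = 32 6c 68 7a 37 38 30 is exactly B = 7 bytes: K' = 32 6c 68 7a 37 38 30.
XOR each byte with 0x36: 32⊕36=04, 6c⊕36=5a, 68⊕36=5e, 7a⊕36=4c, 37⊕36=01, 38⊕36=0e, 30⊕36=06.

045a5e4c010e06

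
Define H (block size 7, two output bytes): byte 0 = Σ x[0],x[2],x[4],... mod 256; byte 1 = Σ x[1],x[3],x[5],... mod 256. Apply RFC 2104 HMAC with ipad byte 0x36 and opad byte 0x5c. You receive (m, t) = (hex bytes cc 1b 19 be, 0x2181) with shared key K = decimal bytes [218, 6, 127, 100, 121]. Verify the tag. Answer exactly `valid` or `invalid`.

Key decimal bytes [218, 6, 127, 100, 121] = da 06 7f 64 79 is 5 bytes ≤ B = 7; zero-pad to 7 bytes: K' = da 06 7f 64 79 00 00.
K' ⊕ ipad = ec 30 49 52 4f 36 36; K' ⊕ opad = 86 5a 23 38 25 5c 5c.
Inner hash: even-index sum = 659 mod 256 = 147; odd-index sum = 413 mod 256 = 157 → 93 9d.
Outer hash (recomputed tag): even-index sum = 455 mod 256 = 199; odd-index sum = 385 mod 256 = 129 → c7 81.
Recomputed tag = c781; claimed = 2181 → mismatch.

invalid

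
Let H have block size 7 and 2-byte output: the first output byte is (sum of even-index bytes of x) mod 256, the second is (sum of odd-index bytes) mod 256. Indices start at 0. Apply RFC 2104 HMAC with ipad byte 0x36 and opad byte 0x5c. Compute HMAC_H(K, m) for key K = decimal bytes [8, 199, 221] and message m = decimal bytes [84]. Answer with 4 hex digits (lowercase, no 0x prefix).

3ee8

Key decimal bytes [8, 199, 221] = 08 c7 dd is 3 bytes ≤ B = 7; zero-pad to 7 bytes: K' = 08 c7 dd 00 00 00 00.
K' ⊕ ipad = 3e f1 eb 36 36 36 36.  K' ⊕ opad = 54 9b 81 5c 5c 5c 5c.
Inner input = (K'⊕ipad) ∥ m = 3e f1 eb 36 36 36 36 ∥ 54.
Inner hash: even-index sum = 405 mod 256 = 149; odd-index sum = 433 mod 256 = 177 → 95 b1.
Outer input = (K'⊕opad) ∥ inner = 54 9b 81 5c 5c 5c 5c ∥ 95 b1.
Outer hash (tag): even-index sum = 574 mod 256 = 62; odd-index sum = 488 mod 256 = 232 → 3e e8.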